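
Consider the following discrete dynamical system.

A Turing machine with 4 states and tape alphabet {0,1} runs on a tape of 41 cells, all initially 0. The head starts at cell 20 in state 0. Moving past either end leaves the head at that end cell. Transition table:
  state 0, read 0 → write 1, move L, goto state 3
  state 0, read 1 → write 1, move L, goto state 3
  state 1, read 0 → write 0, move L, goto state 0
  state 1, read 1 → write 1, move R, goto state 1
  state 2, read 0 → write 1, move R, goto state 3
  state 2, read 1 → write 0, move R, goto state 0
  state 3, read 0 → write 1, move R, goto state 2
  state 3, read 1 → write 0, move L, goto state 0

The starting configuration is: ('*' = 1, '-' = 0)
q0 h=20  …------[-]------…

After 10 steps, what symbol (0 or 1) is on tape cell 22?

0

t=0: q0 h=20  …------[-]------…
t=1: q3 h=19  …------[-]*-----…
t=2: q2 h=20  …-----*[*]------…
t=3: q0 h=21  …----*-[-]------…
t=4: q3 h=20  …-----*[-]*-----…
t=5: q2 h=21  …----**[*]------…
t=6: q0 h=22  …---**-[-]------…
t=7: q3 h=21  …----**[-]*-----…
t=8: q2 h=22  …---***[*]------…
t=9: q0 h=23  …--***-[-]------…
t=10: q3 h=22  …---***[-]*-----…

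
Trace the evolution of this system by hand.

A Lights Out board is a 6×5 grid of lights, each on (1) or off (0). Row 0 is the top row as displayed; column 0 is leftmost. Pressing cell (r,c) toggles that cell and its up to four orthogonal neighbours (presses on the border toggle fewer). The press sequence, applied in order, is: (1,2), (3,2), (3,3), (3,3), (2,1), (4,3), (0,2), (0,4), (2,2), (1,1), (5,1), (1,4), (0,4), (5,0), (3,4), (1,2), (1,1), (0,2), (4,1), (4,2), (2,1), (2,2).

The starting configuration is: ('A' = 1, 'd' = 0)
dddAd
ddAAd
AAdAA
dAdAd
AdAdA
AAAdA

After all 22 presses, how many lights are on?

gen 0: dddAd
ddAAd
AAdAA
dAdAd
AdAdA
AAAdA
gen 1: ddAAd
dAddd
AAAAA
dAdAd
AdAdA
AAAdA
gen 2: ddAAd
dAddd
AAdAA
ddAdd
AdddA
AAAdA
gen 3: ddAAd
dAddd
AAddA
dddAA
AddAA
AAAdA
gen 4: ddAAd
dAddd
AAdAA
ddAdd
AdddA
AAAdA
gen 5: ddAAd
ddddd
ddAAA
dAAdd
AdddA
AAAdA
gen 6: ddAAd
ddddd
ddAAA
dAAAd
AdAAd
AAAAA
gen 7: dAddd
ddAdd
ddAAA
dAAAd
AdAAd
AAAAA
gen 8: dAdAA
ddAdA
ddAAA
dAAAd
AdAAd
AAAAA
gen 9: dAdAA
ddddA
dAddA
dAdAd
AdAAd
AAAAA
gen 10: dddAA
AAAdA
ddddA
dAdAd
AdAAd
AAAAA
gen 11: dddAA
AAAdA
ddddA
dAdAd
AAAAd
dddAA
gen 12: dddAd
AAAAd
ddddd
dAdAd
AAAAd
dddAA
gen 13: ddddA
AAAAA
ddddd
dAdAd
AAAAd
dddAA
gen 14: ddddA
AAAAA
ddddd
dAdAd
dAAAd
AAdAA
gen 15: ddddA
AAAAA
ddddA
dAddA
dAAAA
AAdAA
gen 16: ddAdA
AdddA
ddAdA
dAddA
dAAAA
AAdAA
gen 17: dAAdA
dAAdA
dAAdA
dAddA
dAAAA
AAdAA
gen 18: dddAA
dAddA
dAAdA
dAddA
dAAAA
AAdAA
gen 19: dddAA
dAddA
dAAdA
ddddA
AddAA
AddAA
gen 20: dddAA
dAddA
dAAdA
ddAdA
AAAdA
AdAAA
gen 21: dddAA
ddddA
AdddA
dAAdA
AAAdA
AdAAA
gen 22: dddAA
ddAdA
AAAAA
dAddA
AAAdA
AdAAA

19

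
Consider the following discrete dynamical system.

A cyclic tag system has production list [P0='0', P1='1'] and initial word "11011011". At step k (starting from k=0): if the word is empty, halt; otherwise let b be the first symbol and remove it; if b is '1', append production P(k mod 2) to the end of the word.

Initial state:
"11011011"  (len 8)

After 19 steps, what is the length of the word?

0

t=0: "11011011"  (len 8)
t=1: "10110110"  (len 8)
t=2: "01101101"  (len 8)
t=3: "1101101"  (len 7)
t=4: "1011011"  (len 7)
t=5: "0110110"  (len 7)
t=6: "110110"  (len 6)
t=7: "101100"  (len 6)
t=8: "011001"  (len 6)
t=9: "11001"  (len 5)
t=10: "10011"  (len 5)
t=11: "00110"  (len 5)
t=12: "0110"  (len 4)
t=13: "110"  (len 3)
t=14: "101"  (len 3)
t=15: "010"  (len 3)
t=16: "10"  (len 2)
t=17: "00"  (len 2)
t=18: "0"  (len 1)
t=19: (halted — word empty)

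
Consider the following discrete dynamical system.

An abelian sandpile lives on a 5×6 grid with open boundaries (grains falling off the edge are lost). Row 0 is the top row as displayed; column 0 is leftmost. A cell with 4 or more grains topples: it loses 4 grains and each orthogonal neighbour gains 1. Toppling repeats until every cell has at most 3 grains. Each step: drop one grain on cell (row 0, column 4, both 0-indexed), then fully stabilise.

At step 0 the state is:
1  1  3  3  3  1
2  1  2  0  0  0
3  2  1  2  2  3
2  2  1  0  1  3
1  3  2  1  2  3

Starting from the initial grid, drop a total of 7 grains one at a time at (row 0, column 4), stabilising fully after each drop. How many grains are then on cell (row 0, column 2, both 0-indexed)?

step 0: 1  1  3  3  3  1
2  1  2  0  0  0
3  2  1  2  2  3
2  2  1  0  1  3
1  3  2  1  2  3
step 1: 1  2  0  1  1  2
2  1  3  1  1  0
3  2  1  2  2  3
2  2  1  0  1  3
1  3  2  1  2  3
step 2: 1  2  0  1  2  2
2  1  3  1  1  0
3  2  1  2  2  3
2  2  1  0  1  3
1  3  2  1  2  3
step 3: 1  2  0  1  3  2
2  1  3  1  1  0
3  2  1  2  2  3
2  2  1  0  1  3
1  3  2  1  2  3
step 4: 1  2  0  2  0  3
2  1  3  1  2  0
3  2  1  2  2  3
2  2  1  0  1  3
1  3  2  1  2  3
step 5: 1  2  0  2  1  3
2  1  3  1  2  0
3  2  1  2  2  3
2  2  1  0  1  3
1  3  2  1  2  3
step 6: 1  2  0  2  2  3
2  1  3  1  2  0
3  2  1  2  2  3
2  2  1  0  1  3
1  3  2  1  2  3
step 7: 1  2  0  2  3  3
2  1  3  1  2  0
3  2  1  2  2  3
2  2  1  0  1  3
1  3  2  1  2  3

0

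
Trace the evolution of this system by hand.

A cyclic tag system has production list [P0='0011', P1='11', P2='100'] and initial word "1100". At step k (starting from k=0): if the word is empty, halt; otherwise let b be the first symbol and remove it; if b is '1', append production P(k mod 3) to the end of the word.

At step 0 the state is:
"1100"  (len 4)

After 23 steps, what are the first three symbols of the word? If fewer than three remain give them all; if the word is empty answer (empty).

0) "1100"  (len 4)
1) "1000011"  (len 7)
2) "00001111"  (len 8)
3) "0001111"  (len 7)
4) "001111"  (len 6)
5) "01111"  (len 5)
6) "1111"  (len 4)
7) "1110011"  (len 7)
8) "11001111"  (len 8)
9) "1001111100"  (len 10)
10) "0011111000011"  (len 13)
11) "011111000011"  (len 12)
12) "11111000011"  (len 11)
13) "11110000110011"  (len 14)
14) "111000011001111"  (len 15)
15) "11000011001111100"  (len 17)
16) "10000110011111000011"  (len 20)
17) "000011001111100001111"  (len 21)
18) "00011001111100001111"  (len 20)
19) "0011001111100001111"  (len 19)
20) "011001111100001111"  (len 18)
21) "11001111100001111"  (len 17)
22) "10011111000011110011"  (len 20)
23) "001111100001111001111"  (len 21)

001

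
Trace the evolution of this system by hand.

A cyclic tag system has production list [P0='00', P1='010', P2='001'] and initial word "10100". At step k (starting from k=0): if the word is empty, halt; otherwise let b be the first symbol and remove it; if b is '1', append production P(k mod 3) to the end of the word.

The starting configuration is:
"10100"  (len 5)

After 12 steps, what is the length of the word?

0

gen 0: "10100"  (len 5)
gen 1: "010000"  (len 6)
gen 2: "10000"  (len 5)
gen 3: "0000001"  (len 7)
gen 4: "000001"  (len 6)
gen 5: "00001"  (len 5)
gen 6: "0001"  (len 4)
gen 7: "001"  (len 3)
gen 8: "01"  (len 2)
gen 9: "1"  (len 1)
gen 10: "00"  (len 2)
gen 11: "0"  (len 1)
gen 12: (halted — word empty)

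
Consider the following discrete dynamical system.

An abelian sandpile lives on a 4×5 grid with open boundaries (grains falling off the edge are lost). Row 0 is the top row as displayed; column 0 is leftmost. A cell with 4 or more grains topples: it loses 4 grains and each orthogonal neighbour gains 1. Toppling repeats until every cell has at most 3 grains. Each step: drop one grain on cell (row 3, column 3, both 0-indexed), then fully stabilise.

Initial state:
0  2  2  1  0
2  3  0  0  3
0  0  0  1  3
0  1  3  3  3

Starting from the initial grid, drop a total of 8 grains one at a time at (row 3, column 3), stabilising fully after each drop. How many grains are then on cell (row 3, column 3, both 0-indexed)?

2

t=0: 0  2  2  1  0
2  3  0  0  3
0  0  0  1  3
0  1  3  3  3
t=1: 0  2  2  1  1
2  3  0  1  0
0  0  1  3  1
0  2  0  2  1
t=2: 0  2  2  1  1
2  3  0  1  0
0  0  1  3  1
0  2  0  3  1
t=3: 0  2  2  1  1
2  3  0  2  0
0  0  2  0  2
0  2  1  1  2
t=4: 0  2  2  1  1
2  3  0  2  0
0  0  2  0  2
0  2  1  2  2
t=5: 0  2  2  1  1
2  3  0  2  0
0  0  2  0  2
0  2  1  3  2
t=6: 0  2  2  1  1
2  3  0  2  0
0  0  2  1  2
0  2  2  0  3
t=7: 0  2  2  1  1
2  3  0  2  0
0  0  2  1  2
0  2  2  1  3
t=8: 0  2  2  1  1
2  3  0  2  0
0  0  2  1  2
0  2  2  2  3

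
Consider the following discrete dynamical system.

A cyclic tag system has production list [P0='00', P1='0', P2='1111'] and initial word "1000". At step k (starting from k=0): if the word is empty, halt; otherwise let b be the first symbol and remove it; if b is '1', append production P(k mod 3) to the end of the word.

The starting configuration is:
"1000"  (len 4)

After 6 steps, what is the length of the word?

0

0) "1000"  (len 4)
1) "00000"  (len 5)
2) "0000"  (len 4)
3) "000"  (len 3)
4) "00"  (len 2)
5) "0"  (len 1)
6) (halted — word empty)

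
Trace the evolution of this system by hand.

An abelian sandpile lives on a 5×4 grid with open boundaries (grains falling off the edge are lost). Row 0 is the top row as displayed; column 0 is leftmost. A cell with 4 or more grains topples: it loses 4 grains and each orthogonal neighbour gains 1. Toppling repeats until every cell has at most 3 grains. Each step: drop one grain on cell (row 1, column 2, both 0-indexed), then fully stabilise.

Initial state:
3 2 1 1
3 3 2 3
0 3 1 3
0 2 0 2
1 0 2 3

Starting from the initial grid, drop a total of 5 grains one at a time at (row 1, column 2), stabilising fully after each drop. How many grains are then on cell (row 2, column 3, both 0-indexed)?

1

[0] 3 2 1 1
3 3 2 3
0 3 1 3
0 2 0 2
1 0 2 3
[1] 3 2 1 1
3 3 3 3
0 3 1 3
0 2 0 2
1 0 2 3
[2] 1 0 3 2
1 3 3 1
2 1 0 1
0 3 1 3
1 0 2 3
[3] 1 2 0 3
2 0 2 2
2 2 1 1
0 3 1 3
1 0 2 3
[4] 1 2 0 3
2 0 3 2
2 2 1 1
0 3 1 3
1 0 2 3
[5] 1 2 1 3
2 1 0 3
2 2 2 1
0 3 1 3
1 0 2 3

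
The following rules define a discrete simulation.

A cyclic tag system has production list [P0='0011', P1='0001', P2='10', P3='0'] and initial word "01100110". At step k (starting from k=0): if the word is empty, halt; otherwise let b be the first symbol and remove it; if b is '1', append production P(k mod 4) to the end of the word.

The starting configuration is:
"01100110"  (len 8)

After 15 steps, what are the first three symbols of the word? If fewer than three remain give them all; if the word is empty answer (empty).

001

gen 0: "01100110"  (len 8)
gen 1: "1100110"  (len 7)
gen 2: "1001100001"  (len 10)
gen 3: "00110000110"  (len 11)
gen 4: "0110000110"  (len 10)
gen 5: "110000110"  (len 9)
gen 6: "100001100001"  (len 12)
gen 7: "0000110000110"  (len 13)
gen 8: "000110000110"  (len 12)
gen 9: "00110000110"  (len 11)
gen 10: "0110000110"  (len 10)
gen 11: "110000110"  (len 9)
gen 12: "100001100"  (len 9)
gen 13: "000011000011"  (len 12)
gen 14: "00011000011"  (len 11)
gen 15: "0011000011"  (len 10)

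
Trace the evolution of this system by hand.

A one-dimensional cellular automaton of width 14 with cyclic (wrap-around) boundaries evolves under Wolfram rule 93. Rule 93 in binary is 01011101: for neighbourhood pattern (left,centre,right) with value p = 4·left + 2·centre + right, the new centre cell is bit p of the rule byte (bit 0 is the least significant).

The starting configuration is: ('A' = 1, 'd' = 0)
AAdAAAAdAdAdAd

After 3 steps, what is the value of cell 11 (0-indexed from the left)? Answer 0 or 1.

0

0) AAdAAAAdAdAdAd
1) AAdAddAdAdAdAd
2) AAdAAdAdAdAdAd
3) AAdAAdAdAdAdAd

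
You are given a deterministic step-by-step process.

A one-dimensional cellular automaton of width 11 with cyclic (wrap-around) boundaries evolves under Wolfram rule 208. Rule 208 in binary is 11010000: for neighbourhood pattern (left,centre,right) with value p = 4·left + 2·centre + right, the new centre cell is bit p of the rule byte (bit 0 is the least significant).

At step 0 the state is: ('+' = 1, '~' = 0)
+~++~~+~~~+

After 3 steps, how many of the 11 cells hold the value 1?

4

t=0: +~++~~+~~~+
t=1: +~~++~~+~~~
t=2: ~+~~++~~+~~
t=3: ~~+~~++~~+~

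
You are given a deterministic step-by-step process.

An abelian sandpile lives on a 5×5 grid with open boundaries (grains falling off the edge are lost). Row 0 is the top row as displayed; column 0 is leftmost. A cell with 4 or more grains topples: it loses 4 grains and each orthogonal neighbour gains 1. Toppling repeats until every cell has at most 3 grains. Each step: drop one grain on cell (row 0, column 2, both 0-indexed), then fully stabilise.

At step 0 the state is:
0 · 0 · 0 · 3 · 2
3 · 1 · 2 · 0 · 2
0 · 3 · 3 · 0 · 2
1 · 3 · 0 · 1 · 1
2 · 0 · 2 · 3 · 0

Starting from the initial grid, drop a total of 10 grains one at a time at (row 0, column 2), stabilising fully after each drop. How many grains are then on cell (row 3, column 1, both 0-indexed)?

0

step 0: 0 · 0 · 0 · 3 · 2
3 · 1 · 2 · 0 · 2
0 · 3 · 3 · 0 · 2
1 · 3 · 0 · 1 · 1
2 · 0 · 2 · 3 · 0
step 1: 0 · 0 · 1 · 3 · 2
3 · 1 · 2 · 0 · 2
0 · 3 · 3 · 0 · 2
1 · 3 · 0 · 1 · 1
2 · 0 · 2 · 3 · 0
step 2: 0 · 0 · 2 · 3 · 2
3 · 1 · 2 · 0 · 2
0 · 3 · 3 · 0 · 2
1 · 3 · 0 · 1 · 1
2 · 0 · 2 · 3 · 0
step 3: 0 · 0 · 3 · 3 · 2
3 · 1 · 2 · 0 · 2
0 · 3 · 3 · 0 · 2
1 · 3 · 0 · 1 · 1
2 · 0 · 2 · 3 · 0
step 4: 0 · 1 · 1 · 0 · 3
3 · 1 · 3 · 1 · 2
0 · 3 · 3 · 0 · 2
1 · 3 · 0 · 1 · 1
2 · 0 · 2 · 3 · 0
step 5: 0 · 1 · 2 · 0 · 3
3 · 1 · 3 · 1 · 2
0 · 3 · 3 · 0 · 2
1 · 3 · 0 · 1 · 1
2 · 0 · 2 · 3 · 0
step 6: 0 · 1 · 3 · 0 · 3
3 · 1 · 3 · 1 · 2
0 · 3 · 3 · 0 · 2
1 · 3 · 0 · 1 · 1
2 · 0 · 2 · 3 · 0
step 7: 0 · 2 · 1 · 1 · 3
3 · 3 · 1 · 2 · 2
1 · 1 · 1 · 1 · 2
2 · 0 · 2 · 1 · 1
2 · 1 · 2 · 3 · 0
step 8: 0 · 2 · 2 · 1 · 3
3 · 3 · 1 · 2 · 2
1 · 1 · 1 · 1 · 2
2 · 0 · 2 · 1 · 1
2 · 1 · 2 · 3 · 0
step 9: 0 · 2 · 3 · 1 · 3
3 · 3 · 1 · 2 · 2
1 · 1 · 1 · 1 · 2
2 · 0 · 2 · 1 · 1
2 · 1 · 2 · 3 · 0
step 10: 0 · 3 · 0 · 2 · 3
3 · 3 · 2 · 2 · 2
1 · 1 · 1 · 1 · 2
2 · 0 · 2 · 1 · 1
2 · 1 · 2 · 3 · 0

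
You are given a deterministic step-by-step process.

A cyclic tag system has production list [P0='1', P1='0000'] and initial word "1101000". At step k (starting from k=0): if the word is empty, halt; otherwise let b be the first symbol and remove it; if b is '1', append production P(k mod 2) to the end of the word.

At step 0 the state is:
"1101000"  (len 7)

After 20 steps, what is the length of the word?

step 0: "1101000"  (len 7)
step 1: "1010001"  (len 7)
step 2: "0100010000"  (len 10)
step 3: "100010000"  (len 9)
step 4: "000100000000"  (len 12)
step 5: "00100000000"  (len 11)
step 6: "0100000000"  (len 10)
step 7: "100000000"  (len 9)
step 8: "000000000000"  (len 12)
step 9: "00000000000"  (len 11)
step 10: "0000000000"  (len 10)
step 11: "000000000"  (len 9)
step 12: "00000000"  (len 8)
step 13: "0000000"  (len 7)
step 14: "000000"  (len 6)
step 15: "00000"  (len 5)
step 16: "0000"  (len 4)
step 17: "000"  (len 3)
step 18: "00"  (len 2)
step 19: "0"  (len 1)
step 20: (halted — word empty)

0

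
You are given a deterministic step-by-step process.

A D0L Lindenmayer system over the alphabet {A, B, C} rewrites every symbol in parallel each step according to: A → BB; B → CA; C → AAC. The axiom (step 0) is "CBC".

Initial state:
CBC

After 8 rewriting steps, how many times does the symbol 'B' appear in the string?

[0] CBC
[1] AACCAAAC
[2] BBBBAACAACBBBBBBAAC
[3] CACACACABBBBAACBBBBAACCACACACACACABBBBAAC
[4] AACBBAACBBAACBBAACBBCACACACABBBBAACCACACACABBBBAACAACBBAACBBAACBBAACBBAACBBAACBBCACACACABBBBAAC
[5] BBBBAACCACABBBBAACCACABBBBAACCACABBBBAACCACAAACBBAACBBAACB…ABBBBAACCACABBBBAACCACAAACBBAACBBAACBBAACBBCACACACABBBBAAC  (len 215)
[6] CACACACABBBBAACAACBBAACBBCACACACABBBBAACAACBBAACBBCACACACA…ABBBBAACCACABBBBAACCACAAACBBAACBBAACBBAACBBCACACACABBBBAAC  (len 487)
[7] AACBBAACBBAACBBAACBBCACACACABBBBAACBBBBAACCACABBBBAACCACAA…ABBBBAACCACABBBBAACCACAAACBBAACBBAACBBAACBBCACACACABBBBAAC  (len 1107)
[8] BBBBAACCACABBBBAACCACABBBBAACCACABBBBAACCACAAACBBAACBBAACB…ABBBBAACCACABBBBAACCACAAACBBAACBBAACBBAACBBCACACACABBBBAAC  (len 2511)

860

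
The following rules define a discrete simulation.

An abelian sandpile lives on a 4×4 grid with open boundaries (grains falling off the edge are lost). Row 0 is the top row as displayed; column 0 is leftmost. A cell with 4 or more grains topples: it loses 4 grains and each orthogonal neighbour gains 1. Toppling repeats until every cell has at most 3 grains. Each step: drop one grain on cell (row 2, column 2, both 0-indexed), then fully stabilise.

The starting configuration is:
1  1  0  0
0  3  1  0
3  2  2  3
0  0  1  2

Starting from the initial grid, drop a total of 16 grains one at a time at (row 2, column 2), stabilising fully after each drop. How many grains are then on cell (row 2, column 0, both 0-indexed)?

step 0: 1  1  0  0
0  3  1  0
3  2  2  3
0  0  1  2
step 1: 1  1  0  0
0  3  1  0
3  2  3  3
0  0  1  2
step 2: 1  1  0  0
0  3  2  1
3  3  1  0
0  0  2  3
step 3: 1  1  0  0
0  3  2  1
3  3  2  0
0  0  2  3
step 4: 1  1  0  0
0  3  2  1
3  3  3  0
0  0  2  3
step 5: 1  2  1  0
2  1  0  2
0  2  2  1
1  1  3  3
step 6: 1  2  1  0
2  1  0  2
0  2  3  1
1  1  3  3
step 7: 1  2  1  0
2  1  1  2
0  3  1  3
1  2  1  0
step 8: 1  2  1  0
2  1  1  2
0  3  2  3
1  2  1  0
step 9: 1  2  1  0
2  1  1  2
0  3  3  3
1  2  1  0
step 10: 1  2  1  0
2  2  2  3
1  0  2  0
1  3  2  1
step 11: 1  2  1  0
2  2  2  3
1  0  3  0
1  3  2  1
step 12: 1  2  1  0
2  2  3  3
1  1  0  1
1  3  3  1
step 13: 1  2  1  0
2  2  3  3
1  1  1  1
1  3  3  1
step 14: 1  2  1  0
2  2  3  3
1  1  2  1
1  3  3  1
step 15: 1  2  1  0
2  2  3  3
1  1  3  1
1  3  3  1
step 16: 1  2  2  1
2  3  1  0
1  3  2  3
2  0  1  2

1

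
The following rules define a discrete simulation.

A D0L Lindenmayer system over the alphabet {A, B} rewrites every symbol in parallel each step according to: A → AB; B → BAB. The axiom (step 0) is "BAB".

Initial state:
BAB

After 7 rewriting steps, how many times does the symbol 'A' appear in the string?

987

0) BAB
1) BABABBAB
2) BABABBABABBABBABABBAB
3) BABABBABABBABBABABBABABBABBABABBABBABABBABABBABBABABBAB
4) BABABBABABBABBABABBABABBABBABABBABBABABBABABBABBABABBABABB…BABBABABBABABBABBABABBABABBABBABABBABBABABBABABBABBABABBAB  (len 144)
5) BABABBABABBABBABABBABABBABBABABBABBABABBABABBABBABABBABABB…BABBABABBABABBABBABABBABABBABBABABBABBABABBABABBABBABABBAB  (len 377)
6) BABABBABABBABBABABBABABBABBABABBABBABABBABABBABBABABBABABB…BABBABABBABABBABBABABBABABBABBABABBABBABABBABABBABBABABBAB  (len 987)
7) BABABBABABBABBABABBABABBABBABABBABBABABBABABBABBABABBABABB…BABBABABBABABBABBABABBABABBABBABABBABBABABBABABBABBABABBAB  (len 2584)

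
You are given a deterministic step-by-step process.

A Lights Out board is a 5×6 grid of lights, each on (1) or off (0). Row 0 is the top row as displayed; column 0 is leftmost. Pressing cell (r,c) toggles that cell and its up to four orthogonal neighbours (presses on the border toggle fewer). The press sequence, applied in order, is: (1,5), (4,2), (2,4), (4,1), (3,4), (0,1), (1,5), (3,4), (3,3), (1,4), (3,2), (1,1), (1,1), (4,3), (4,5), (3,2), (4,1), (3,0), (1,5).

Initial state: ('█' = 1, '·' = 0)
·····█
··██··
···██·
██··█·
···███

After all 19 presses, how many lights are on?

15

0) ·····█
··██··
···██·
██··█·
···███
1) ······
··████
···███
██··█·
···███
2) ······
··████
···███
███·█·
·██·██
3) ······
··██·█
······
███···
·██·██
4) ······
··██·█
······
█·█···
█···██
5) ······
··██·█
····█·
█·████
█····█
6) ███···
·███·█
····█·
█·████
█····█
7) ███··█
·████·
····██
█·████
█····█
8) ███··█
·████·
·····█
█·█···
█···██
9) ███··█
·████·
···█·█
█··██·
█··███
10) ███·██
·██··█
···███
█··██·
█··███
11) ███·██
·██··█
··████
███·█·
█·████
12) █·█·██
█····█
·█████
███·█·
█·████
13) ███·██
·██··█
··████
███·█·
█·████
14) ███·██
·██··█
··████
█████·
█····█
15) ███·██
·██··█
··████
██████
█···█·
16) ███·██
·██··█
···███
█···██
█·█·█·
17) ███·██
·██··█
···███
██··██
·█··█·
18) ███·██
·██··█
█··███
····██
██··█·
19) ███·█·
·██·█·
█··██·
····██
██··█·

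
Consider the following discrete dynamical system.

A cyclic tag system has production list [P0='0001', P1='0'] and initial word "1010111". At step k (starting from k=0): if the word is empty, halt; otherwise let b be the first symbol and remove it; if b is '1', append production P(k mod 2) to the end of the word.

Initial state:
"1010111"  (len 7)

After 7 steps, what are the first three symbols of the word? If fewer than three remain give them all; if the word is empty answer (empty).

0) "1010111"  (len 7)
1) "0101110001"  (len 10)
2) "101110001"  (len 9)
3) "011100010001"  (len 12)
4) "11100010001"  (len 11)
5) "11000100010001"  (len 14)
6) "10001000100010"  (len 14)
7) "00010001000100001"  (len 17)

000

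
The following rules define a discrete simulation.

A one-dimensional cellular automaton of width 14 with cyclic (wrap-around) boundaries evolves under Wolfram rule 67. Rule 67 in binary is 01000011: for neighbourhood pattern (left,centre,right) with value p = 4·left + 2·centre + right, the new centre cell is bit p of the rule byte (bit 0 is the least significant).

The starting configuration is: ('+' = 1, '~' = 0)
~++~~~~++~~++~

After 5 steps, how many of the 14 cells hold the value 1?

10

k=0  ~++~~~~++~~++~
k=1  +~+~+++~+~+~+~
k=2  ~~~~~~+~~~~~~~
k=3  ++++++~~++++++
k=4  ~~~~~+~+~~~~~~
k=5  +++++~~~~+++++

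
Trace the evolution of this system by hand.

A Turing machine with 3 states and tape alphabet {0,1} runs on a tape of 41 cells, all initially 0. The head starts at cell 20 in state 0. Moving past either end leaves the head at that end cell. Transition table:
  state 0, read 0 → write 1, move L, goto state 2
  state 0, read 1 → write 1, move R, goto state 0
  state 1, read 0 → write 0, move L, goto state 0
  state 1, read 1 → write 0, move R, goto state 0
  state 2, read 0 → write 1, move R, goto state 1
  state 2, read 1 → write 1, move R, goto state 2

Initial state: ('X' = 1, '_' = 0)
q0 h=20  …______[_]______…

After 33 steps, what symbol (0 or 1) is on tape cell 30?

0) q0 h=20  …______[_]______…
1) q2 h=19  …______[_]X_____…
2) q1 h=20  …_____X[X]______…
3) q0 h=21  …____X_[_]______…
4) q2 h=20  …_____X[_]X_____…
5) q1 h=21  …____XX[X]______…
6) q0 h=22  …___XX_[_]______…
7) q2 h=21  …____XX[_]X_____…
8) q1 h=22  …___XXX[X]______…
9) q0 h=23  …__XXX_[_]______…
10) q2 h=22  …___XXX[_]X_____…
11) q1 h=23  …__XXXX[X]______…
12) q0 h=24  …_XXXX_[_]______…
13) q2 h=23  …__XXXX[_]X_____…
14) q1 h=24  …_XXXXX[X]______…
15) q0 h=25  …XXXXX_[_]______…
16) q2 h=24  …_XXXXX[_]X_____…
17) q1 h=25  …XXXXXX[X]______…
18) q0 h=26  …XXXXX_[_]______…
19) q2 h=25  …XXXXXX[_]X_____…
20) q1 h=26  …XXXXXX[X]______…
21) q0 h=27  …XXXXX_[_]______…
22) q2 h=26  …XXXXXX[_]X_____…
23) q1 h=27  …XXXXXX[X]______…
24) q0 h=28  …XXXXX_[_]______…
25) q2 h=27  …XXXXXX[_]X_____…
26) q1 h=28  …XXXXXX[X]______…
27) q0 h=29  …XXXXX_[_]______…
28) q2 h=28  …XXXXXX[_]X_____…
29) q1 h=29  …XXXXXX[X]______…
30) q0 h=30  …XXXXX_[_]______…
31) q2 h=29  …XXXXXX[_]X_____…
32) q1 h=30  …XXXXXX[X]______…
33) q0 h=31  …XXXXX_[_]______…

0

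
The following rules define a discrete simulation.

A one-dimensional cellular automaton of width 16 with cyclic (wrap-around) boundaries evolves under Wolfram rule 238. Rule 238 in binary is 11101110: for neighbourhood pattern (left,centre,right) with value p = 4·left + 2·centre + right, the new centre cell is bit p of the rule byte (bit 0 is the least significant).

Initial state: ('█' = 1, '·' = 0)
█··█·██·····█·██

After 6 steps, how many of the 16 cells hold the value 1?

step 0: █··█·██·····█·██
step 1: █·█████····█████
step 2: ███████···██████
step 3: ███████··███████
step 4: ███████·████████
step 5: ████████████████
step 6: ████████████████

16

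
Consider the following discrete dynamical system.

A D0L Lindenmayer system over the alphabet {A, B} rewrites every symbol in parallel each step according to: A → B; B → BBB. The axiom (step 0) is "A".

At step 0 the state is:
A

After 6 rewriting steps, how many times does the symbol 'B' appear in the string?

243

gen 0: A
gen 1: B
gen 2: BBB
gen 3: BBBBBBBBB
gen 4: BBBBBBBBBBBBBBBBBBBBBBBBBBB
gen 5: BBBBBBBBBBBBBBBBBBBBBBBBBBBBBBBBBBBBBBBBBBBBBBBBBBBBBBBBBBBBBBBBBBBBBBBBBBBBBBBBB
gen 6: BBBBBBBBBBBBBBBBBBBBBBBBBBBBBBBBBBBBBBBBBBBBBBBBBBBBBBBBBB…BBBBBBBBBBBBBBBBBBBBBBBBBBBBBBBBBBBBBBBBBBBBBBBBBBBBBBBBBB  (len 243)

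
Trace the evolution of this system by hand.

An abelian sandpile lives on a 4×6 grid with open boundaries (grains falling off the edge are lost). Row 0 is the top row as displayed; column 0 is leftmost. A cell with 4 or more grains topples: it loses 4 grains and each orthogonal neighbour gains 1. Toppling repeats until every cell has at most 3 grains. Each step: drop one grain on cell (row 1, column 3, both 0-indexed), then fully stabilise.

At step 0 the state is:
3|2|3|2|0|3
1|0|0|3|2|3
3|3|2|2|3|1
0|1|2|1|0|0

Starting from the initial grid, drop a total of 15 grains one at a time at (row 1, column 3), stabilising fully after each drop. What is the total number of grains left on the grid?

47

0) 3|2|3|2|0|3
1|0|0|3|2|3
3|3|2|2|3|1
0|1|2|1|0|0
1) 3|2|3|3|0|3
1|0|1|0|3|3
3|3|2|3|3|1
0|1|2|1|0|0
2) 3|2|3|3|0|3
1|0|1|1|3|3
3|3|2|3|3|1
0|1|2|1|0|0
3) 3|2|3|3|0|3
1|0|1|2|3|3
3|3|2|3|3|1
0|1|2|1|0|0
4) 3|2|3|3|0|3
1|0|1|3|3|3
3|3|2|3|3|1
0|1|2|1|0|0
5) 3|3|0|1|3|0
1|0|3|3|2|1
3|3|3|1|1|3
0|1|2|2|1|0
6) 3|3|1|2|3|0
2|2|1|1|3|1
0|1|1|3|1|3
1|2|3|2|1|0
7) 3|3|1|2|3|0
2|2|1|2|3|1
0|1|1|3|1|3
1|2|3|2|1|0
8) 3|3|1|2|3|0
2|2|1|3|3|1
0|1|1|3|1|3
1|2|3|2|1|0
9) 3|3|2|0|1|1
2|2|2|3|1|2
0|1|2|0|3|3
1|2|3|3|1|0
10) 3|3|2|1|1|1
2|2|3|0|2|2
0|1|2|1|3|3
1|2|3|3|1|0
11) 3|3|2|1|1|1
2|2|3|1|2|2
0|1|2|1|3|3
1|2|3|3|1|0
12) 3|3|2|1|1|1
2|2|3|2|2|2
0|1|2|1|3|3
1|2|3|3|1|0
13) 3|3|2|1|1|1
2|2|3|3|2|2
0|1|2|1|3|3
1|2|3|3|1|0
14) 3|3|3|2|1|1
2|3|0|1|3|2
0|1|3|2|3|3
1|2|3|3|1|0
15) 3|3|3|2|1|1
2|3|0|2|3|2
0|1|3|2|3|3
1|2|3|3|1|0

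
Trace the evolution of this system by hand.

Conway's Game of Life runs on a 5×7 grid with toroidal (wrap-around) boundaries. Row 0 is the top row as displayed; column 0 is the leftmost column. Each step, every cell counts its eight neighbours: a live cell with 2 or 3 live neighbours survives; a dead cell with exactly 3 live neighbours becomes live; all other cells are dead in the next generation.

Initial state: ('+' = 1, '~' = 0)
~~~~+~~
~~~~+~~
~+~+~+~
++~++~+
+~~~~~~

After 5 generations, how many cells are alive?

15

step 0: ~~~~+~~
~~~~+~~
~+~+~+~
++~++~+
+~~~~~~
step 1: ~~~~~~~
~~~+++~
~+~+~++
~+~++++
++~++++
step 2: +~+~~~~
~~++~++
~~~~~~~
~+~~~~~
~+~+~~~
step 3: +~~~+~+
~+++~~+
~~+~~~~
~~+~~~~
++~~~~~
step 4: ~~~+~++
~+++~++
~~~~~~~
~~+~~~~
++~~~~+
step 5: ~~~+~~~
+~++~++
~+~+~~~
++~~~~~
+++~~++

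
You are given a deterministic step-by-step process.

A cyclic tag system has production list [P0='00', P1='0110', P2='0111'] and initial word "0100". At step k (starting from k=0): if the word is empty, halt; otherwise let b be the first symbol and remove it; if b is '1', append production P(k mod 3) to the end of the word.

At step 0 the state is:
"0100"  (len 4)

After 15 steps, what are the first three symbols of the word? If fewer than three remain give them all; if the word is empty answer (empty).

t=0: "0100"  (len 4)
t=1: "100"  (len 3)
t=2: "000110"  (len 6)
t=3: "00110"  (len 5)
t=4: "0110"  (len 4)
t=5: "110"  (len 3)
t=6: "100111"  (len 6)
t=7: "0011100"  (len 7)
t=8: "011100"  (len 6)
t=9: "11100"  (len 5)
t=10: "110000"  (len 6)
t=11: "100000110"  (len 9)
t=12: "000001100111"  (len 12)
t=13: "00001100111"  (len 11)
t=14: "0001100111"  (len 10)
t=15: "001100111"  (len 9)

001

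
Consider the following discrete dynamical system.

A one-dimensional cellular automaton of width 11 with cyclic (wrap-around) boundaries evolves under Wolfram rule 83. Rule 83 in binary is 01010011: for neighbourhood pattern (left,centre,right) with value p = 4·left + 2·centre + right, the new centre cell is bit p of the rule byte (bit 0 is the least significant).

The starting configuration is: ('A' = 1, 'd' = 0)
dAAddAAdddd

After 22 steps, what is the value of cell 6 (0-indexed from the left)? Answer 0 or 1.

0) dAAddAAdddd
1) AdAAAdAAAAA
2) AdddAdddddd
3) dAAAdAAAAAA
4) dddAddddddA
5) AAAdAAAAAAd
6) ddAddddddAd
7) AAdAAAAAAdA
8) dAddddddAdd
9) AdAAAAAAdAA
10) AddddddAddd
11) dAAAAAAdAAA
12) ddddddAdddA
13) AAAAAAdAAAd
14) dddddAdddAd
15) AAAAAdAAAdA
16) ddddAdddAdd
17) AAAAdAAAdAA
18) dddAdddAddd
19) AAAdAAAdAAA
20) ddAdddAdddd
21) AAdAAAdAAAA
22) dAdddAddddd

0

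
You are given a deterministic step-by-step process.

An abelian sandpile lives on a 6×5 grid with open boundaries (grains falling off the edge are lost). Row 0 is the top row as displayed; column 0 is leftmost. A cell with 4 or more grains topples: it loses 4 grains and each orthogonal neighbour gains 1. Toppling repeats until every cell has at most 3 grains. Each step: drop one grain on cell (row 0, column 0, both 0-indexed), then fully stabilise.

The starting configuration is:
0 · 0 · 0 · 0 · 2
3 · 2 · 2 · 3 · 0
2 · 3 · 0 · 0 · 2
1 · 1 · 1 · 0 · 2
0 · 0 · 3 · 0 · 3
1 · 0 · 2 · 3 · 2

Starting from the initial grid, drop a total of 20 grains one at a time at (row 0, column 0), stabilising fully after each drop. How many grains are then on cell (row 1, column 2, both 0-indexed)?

step 0: 0 · 0 · 0 · 0 · 2
3 · 2 · 2 · 3 · 0
2 · 3 · 0 · 0 · 2
1 · 1 · 1 · 0 · 2
0 · 0 · 3 · 0 · 3
1 · 0 · 2 · 3 · 2
step 1: 1 · 0 · 0 · 0 · 2
3 · 2 · 2 · 3 · 0
2 · 3 · 0 · 0 · 2
1 · 1 · 1 · 0 · 2
0 · 0 · 3 · 0 · 3
1 · 0 · 2 · 3 · 2
step 2: 2 · 0 · 0 · 0 · 2
3 · 2 · 2 · 3 · 0
2 · 3 · 0 · 0 · 2
1 · 1 · 1 · 0 · 2
0 · 0 · 3 · 0 · 3
1 · 0 · 2 · 3 · 2
step 3: 3 · 0 · 0 · 0 · 2
3 · 2 · 2 · 3 · 0
2 · 3 · 0 · 0 · 2
1 · 1 · 1 · 0 · 2
0 · 0 · 3 · 0 · 3
1 · 0 · 2 · 3 · 2
step 4: 1 · 1 · 0 · 0 · 2
0 · 3 · 2 · 3 · 0
3 · 3 · 0 · 0 · 2
1 · 1 · 1 · 0 · 2
0 · 0 · 3 · 0 · 3
1 · 0 · 2 · 3 · 2
step 5: 2 · 1 · 0 · 0 · 2
0 · 3 · 2 · 3 · 0
3 · 3 · 0 · 0 · 2
1 · 1 · 1 · 0 · 2
0 · 0 · 3 · 0 · 3
1 · 0 · 2 · 3 · 2
step 6: 3 · 1 · 0 · 0 · 2
0 · 3 · 2 · 3 · 0
3 · 3 · 0 · 0 · 2
1 · 1 · 1 · 0 · 2
0 · 0 · 3 · 0 · 3
1 · 0 · 2 · 3 · 2
step 7: 0 · 2 · 0 · 0 · 2
1 · 3 · 2 · 3 · 0
3 · 3 · 0 · 0 · 2
1 · 1 · 1 · 0 · 2
0 · 0 · 3 · 0 · 3
1 · 0 · 2 · 3 · 2
step 8: 1 · 2 · 0 · 0 · 2
1 · 3 · 2 · 3 · 0
3 · 3 · 0 · 0 · 2
1 · 1 · 1 · 0 · 2
0 · 0 · 3 · 0 · 3
1 · 0 · 2 · 3 · 2
step 9: 2 · 2 · 0 · 0 · 2
1 · 3 · 2 · 3 · 0
3 · 3 · 0 · 0 · 2
1 · 1 · 1 · 0 · 2
0 · 0 · 3 · 0 · 3
1 · 0 · 2 · 3 · 2
step 10: 3 · 2 · 0 · 0 · 2
1 · 3 · 2 · 3 · 0
3 · 3 · 0 · 0 · 2
1 · 1 · 1 · 0 · 2
0 · 0 · 3 · 0 · 3
1 · 0 · 2 · 3 · 2
step 11: 0 · 3 · 0 · 0 · 2
2 · 3 · 2 · 3 · 0
3 · 3 · 0 · 0 · 2
1 · 1 · 1 · 0 · 2
0 · 0 · 3 · 0 · 3
1 · 0 · 2 · 3 · 2
step 12: 1 · 3 · 0 · 0 · 2
2 · 3 · 2 · 3 · 0
3 · 3 · 0 · 0 · 2
1 · 1 · 1 · 0 · 2
0 · 0 · 3 · 0 · 3
1 · 0 · 2 · 3 · 2
step 13: 2 · 3 · 0 · 0 · 2
2 · 3 · 2 · 3 · 0
3 · 3 · 0 · 0 · 2
1 · 1 · 1 · 0 · 2
0 · 0 · 3 · 0 · 3
1 · 0 · 2 · 3 · 2
step 14: 3 · 3 · 0 · 0 · 2
2 · 3 · 2 · 3 · 0
3 · 3 · 0 · 0 · 2
1 · 1 · 1 · 0 · 2
0 · 0 · 3 · 0 · 3
1 · 0 · 2 · 3 · 2
step 15: 2 · 1 · 1 · 0 · 2
1 · 2 · 3 · 3 · 0
1 · 1 · 1 · 0 · 2
2 · 2 · 1 · 0 · 2
0 · 0 · 3 · 0 · 3
1 · 0 · 2 · 3 · 2
step 16: 3 · 1 · 1 · 0 · 2
1 · 2 · 3 · 3 · 0
1 · 1 · 1 · 0 · 2
2 · 2 · 1 · 0 · 2
0 · 0 · 3 · 0 · 3
1 · 0 · 2 · 3 · 2
step 17: 0 · 2 · 1 · 0 · 2
2 · 2 · 3 · 3 · 0
1 · 1 · 1 · 0 · 2
2 · 2 · 1 · 0 · 2
0 · 0 · 3 · 0 · 3
1 · 0 · 2 · 3 · 2
step 18: 1 · 2 · 1 · 0 · 2
2 · 2 · 3 · 3 · 0
1 · 1 · 1 · 0 · 2
2 · 2 · 1 · 0 · 2
0 · 0 · 3 · 0 · 3
1 · 0 · 2 · 3 · 2
step 19: 2 · 2 · 1 · 0 · 2
2 · 2 · 3 · 3 · 0
1 · 1 · 1 · 0 · 2
2 · 2 · 1 · 0 · 2
0 · 0 · 3 · 0 · 3
1 · 0 · 2 · 3 · 2
step 20: 3 · 2 · 1 · 0 · 2
2 · 2 · 3 · 3 · 0
1 · 1 · 1 · 0 · 2
2 · 2 · 1 · 0 · 2
0 · 0 · 3 · 0 · 3
1 · 0 · 2 · 3 · 2

3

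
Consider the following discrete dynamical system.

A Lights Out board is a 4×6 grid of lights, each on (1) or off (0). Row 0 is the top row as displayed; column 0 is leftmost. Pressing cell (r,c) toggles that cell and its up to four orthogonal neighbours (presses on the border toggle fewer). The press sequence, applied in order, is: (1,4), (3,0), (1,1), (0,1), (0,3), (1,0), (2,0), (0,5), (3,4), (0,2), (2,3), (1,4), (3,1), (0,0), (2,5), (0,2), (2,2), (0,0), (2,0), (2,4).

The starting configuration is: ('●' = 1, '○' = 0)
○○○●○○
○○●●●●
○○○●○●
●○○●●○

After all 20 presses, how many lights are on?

gen 0: ○○○●○○
○○●●●●
○○○●○●
●○○●●○
gen 1: ○○○●●○
○○●○○○
○○○●●●
●○○●●○
gen 2: ○○○●●○
○○●○○○
●○○●●●
○●○●●○
gen 3: ○●○●●○
●●○○○○
●●○●●●
○●○●●○
gen 4: ●○●●●○
●○○○○○
●●○●●●
○●○●●○
gen 5: ●○○○○○
●○○●○○
●●○●●●
○●○●●○
gen 6: ○○○○○○
○●○●○○
○●○●●●
○●○●●○
gen 7: ○○○○○○
●●○●○○
●○○●●●
●●○●●○
gen 8: ○○○○●●
●●○●○●
●○○●●●
●●○●●○
gen 9: ○○○○●●
●●○●○●
●○○●○●
●●○○○●
gen 10: ○●●●●●
●●●●○●
●○○●○●
●●○○○●
gen 11: ○●●●●●
●●●○○●
●○●○●●
●●○●○●
gen 12: ○●●●○●
●●●●●○
●○●○○●
●●○●○●
gen 13: ○●●●○●
●●●●●○
●●●○○●
○○●●○●
gen 14: ●○●●○●
○●●●●○
●●●○○●
○○●●○●
gen 15: ●○●●○●
○●●●●●
●●●○●○
○○●●○○
gen 16: ●●○○○●
○●○●●●
●●●○●○
○○●●○○
gen 17: ●●○○○●
○●●●●●
●○○●●○
○○○●○○
gen 18: ○○○○○●
●●●●●●
●○○●●○
○○○●○○
gen 19: ○○○○○●
○●●●●●
○●○●●○
●○○●○○
gen 20: ○○○○○●
○●●●○●
○●○○○●
●○○●●○

10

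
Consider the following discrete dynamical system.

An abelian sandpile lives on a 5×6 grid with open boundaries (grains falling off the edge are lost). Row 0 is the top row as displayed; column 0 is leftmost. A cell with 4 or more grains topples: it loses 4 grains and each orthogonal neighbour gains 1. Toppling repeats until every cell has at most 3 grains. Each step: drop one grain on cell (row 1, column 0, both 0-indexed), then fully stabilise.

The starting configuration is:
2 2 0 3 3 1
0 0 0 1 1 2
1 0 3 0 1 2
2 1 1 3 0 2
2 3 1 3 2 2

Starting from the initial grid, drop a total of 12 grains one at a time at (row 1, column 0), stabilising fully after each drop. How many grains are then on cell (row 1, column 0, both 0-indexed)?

2

t=0: 2 2 0 3 3 1
0 0 0 1 1 2
1 0 3 0 1 2
2 1 1 3 0 2
2 3 1 3 2 2
t=1: 2 2 0 3 3 1
1 0 0 1 1 2
1 0 3 0 1 2
2 1 1 3 0 2
2 3 1 3 2 2
t=2: 2 2 0 3 3 1
2 0 0 1 1 2
1 0 3 0 1 2
2 1 1 3 0 2
2 3 1 3 2 2
t=3: 2 2 0 3 3 1
3 0 0 1 1 2
1 0 3 0 1 2
2 1 1 3 0 2
2 3 1 3 2 2
t=4: 3 2 0 3 3 1
0 1 0 1 1 2
2 0 3 0 1 2
2 1 1 3 0 2
2 3 1 3 2 2
t=5: 3 2 0 3 3 1
1 1 0 1 1 2
2 0 3 0 1 2
2 1 1 3 0 2
2 3 1 3 2 2
t=6: 3 2 0 3 3 1
2 1 0 1 1 2
2 0 3 0 1 2
2 1 1 3 0 2
2 3 1 3 2 2
t=7: 3 2 0 3 3 1
3 1 0 1 1 2
2 0 3 0 1 2
2 1 1 3 0 2
2 3 1 3 2 2
t=8: 0 3 0 3 3 1
1 2 0 1 1 2
3 0 3 0 1 2
2 1 1 3 0 2
2 3 1 3 2 2
t=9: 0 3 0 3 3 1
2 2 0 1 1 2
3 0 3 0 1 2
2 1 1 3 0 2
2 3 1 3 2 2
t=10: 0 3 0 3 3 1
3 2 0 1 1 2
3 0 3 0 1 2
2 1 1 3 0 2
2 3 1 3 2 2
t=11: 1 3 0 3 3 1
1 3 0 1 1 2
0 1 3 0 1 2
3 1 1 3 0 2
2 3 1 3 2 2
t=12: 1 3 0 3 3 1
2 3 0 1 1 2
0 1 3 0 1 2
3 1 1 3 0 2
2 3 1 3 2 2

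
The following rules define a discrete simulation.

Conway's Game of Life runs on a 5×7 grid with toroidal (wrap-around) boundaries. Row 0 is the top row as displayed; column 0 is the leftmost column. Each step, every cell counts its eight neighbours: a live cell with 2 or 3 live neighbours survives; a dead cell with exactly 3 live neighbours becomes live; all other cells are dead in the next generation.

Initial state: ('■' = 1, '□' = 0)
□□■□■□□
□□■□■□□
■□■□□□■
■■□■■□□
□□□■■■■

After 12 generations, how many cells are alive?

step 0: □□■□■□□
□□■□■□□
■□■□□□■
■■□■■□□
□□□■■■■
step 1: □□■□□□□
□□■□□■□
■□■□■■■
□■□□□□□
■■□□□□■
step 2: ■□■□□□■
□□■□■■□
■□■■■■■
□□■□□□□
■■■□□□□
step 3: ■□■□□■■
□□■□□□□
□□■□□□■
□□□□■■□
■□■■□□■
step 4: ■□■□□■□
■□■■□■□
□□□■□■□
■■■□■■□
■□■■□□□
step 5: ■□□□□□□
□□■■□■□
■□□□□■□
■□□□□■□
■□□□□■□
step 6: □■□□■□□
□■□□■□□
□■□□□■□
■■□□■■□
■■□□□□□
step 7: □■■□□□□
■■■□■■□
□■■□□■■
□□■□■■□
□□■□■■■
step 8: □□□□□□□
□□□□■■□
□□□□□□□
■□■□□□□
□□■□■□■
step 9: □□□■■□□
□□□□□□□
□□□□□□□
□■□■□□□
□■□■□□□
step 10: □□■■■□□
□□□□□□□
□□□□□□□
□□□□□□□
□□□■□□□
step 11: □□■■■□□
□□□■□□□
□□□□□□□
□□□□□□□
□□■■■□□
step 12: □□□□□□□
□□■■■□□
□□□□□□□
□□□■□□□
□□■□■□□

6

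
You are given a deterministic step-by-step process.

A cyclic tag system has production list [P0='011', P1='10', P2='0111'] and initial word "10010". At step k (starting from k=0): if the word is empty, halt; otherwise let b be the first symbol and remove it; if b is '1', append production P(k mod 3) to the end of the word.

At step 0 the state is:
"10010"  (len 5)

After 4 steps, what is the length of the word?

7

t=0: "10010"  (len 5)
t=1: "0010011"  (len 7)
t=2: "010011"  (len 6)
t=3: "10011"  (len 5)
t=4: "0011011"  (len 7)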